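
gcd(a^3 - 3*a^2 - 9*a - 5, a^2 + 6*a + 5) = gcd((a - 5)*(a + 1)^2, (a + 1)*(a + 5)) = a + 1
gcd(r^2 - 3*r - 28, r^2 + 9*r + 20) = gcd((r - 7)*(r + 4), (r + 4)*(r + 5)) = r + 4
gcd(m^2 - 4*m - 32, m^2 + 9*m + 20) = m + 4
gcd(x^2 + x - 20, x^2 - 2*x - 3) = 1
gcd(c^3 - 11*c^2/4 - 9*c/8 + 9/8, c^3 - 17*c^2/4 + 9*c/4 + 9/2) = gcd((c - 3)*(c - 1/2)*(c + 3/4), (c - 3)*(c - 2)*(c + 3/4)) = c^2 - 9*c/4 - 9/4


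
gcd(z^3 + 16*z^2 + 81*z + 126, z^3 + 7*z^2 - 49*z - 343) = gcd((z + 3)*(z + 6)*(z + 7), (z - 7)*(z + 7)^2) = z + 7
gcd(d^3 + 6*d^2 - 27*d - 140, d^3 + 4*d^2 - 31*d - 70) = d^2 + 2*d - 35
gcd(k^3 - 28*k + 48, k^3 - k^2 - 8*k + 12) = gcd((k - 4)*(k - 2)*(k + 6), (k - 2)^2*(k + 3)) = k - 2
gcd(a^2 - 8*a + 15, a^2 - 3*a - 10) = a - 5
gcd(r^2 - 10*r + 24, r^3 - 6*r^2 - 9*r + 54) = r - 6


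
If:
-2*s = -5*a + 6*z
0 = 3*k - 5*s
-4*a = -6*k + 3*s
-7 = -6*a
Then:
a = 7/6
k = 10/9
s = 2/3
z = 3/4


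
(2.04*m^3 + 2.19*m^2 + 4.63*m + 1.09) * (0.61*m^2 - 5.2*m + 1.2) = 1.2444*m^5 - 9.2721*m^4 - 6.1157*m^3 - 20.7831*m^2 - 0.112000000000001*m + 1.308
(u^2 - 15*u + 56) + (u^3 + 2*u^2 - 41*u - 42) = u^3 + 3*u^2 - 56*u + 14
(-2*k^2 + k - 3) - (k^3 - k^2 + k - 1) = -k^3 - k^2 - 2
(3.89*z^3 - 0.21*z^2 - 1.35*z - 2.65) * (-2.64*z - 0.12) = -10.2696*z^4 + 0.0876*z^3 + 3.5892*z^2 + 7.158*z + 0.318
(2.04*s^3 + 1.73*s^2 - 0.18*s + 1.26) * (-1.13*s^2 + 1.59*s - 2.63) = -2.3052*s^5 + 1.2887*s^4 - 2.4111*s^3 - 6.2599*s^2 + 2.4768*s - 3.3138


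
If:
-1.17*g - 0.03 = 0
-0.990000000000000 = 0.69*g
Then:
No Solution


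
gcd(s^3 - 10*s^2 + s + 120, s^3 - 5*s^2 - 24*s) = s^2 - 5*s - 24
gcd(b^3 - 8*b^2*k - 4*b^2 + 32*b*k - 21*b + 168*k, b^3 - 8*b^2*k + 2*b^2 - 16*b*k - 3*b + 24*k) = b^2 - 8*b*k + 3*b - 24*k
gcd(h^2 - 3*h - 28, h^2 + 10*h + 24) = h + 4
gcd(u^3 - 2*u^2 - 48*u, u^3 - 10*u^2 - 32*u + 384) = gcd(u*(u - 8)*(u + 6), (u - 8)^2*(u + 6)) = u^2 - 2*u - 48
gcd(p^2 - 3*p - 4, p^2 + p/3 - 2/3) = p + 1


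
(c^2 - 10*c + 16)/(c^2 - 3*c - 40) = (c - 2)/(c + 5)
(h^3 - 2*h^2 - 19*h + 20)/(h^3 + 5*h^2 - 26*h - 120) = (h - 1)/(h + 6)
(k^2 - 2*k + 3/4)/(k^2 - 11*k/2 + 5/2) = (k - 3/2)/(k - 5)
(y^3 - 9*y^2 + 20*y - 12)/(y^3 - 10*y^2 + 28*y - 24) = (y - 1)/(y - 2)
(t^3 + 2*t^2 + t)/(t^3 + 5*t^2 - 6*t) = (t^2 + 2*t + 1)/(t^2 + 5*t - 6)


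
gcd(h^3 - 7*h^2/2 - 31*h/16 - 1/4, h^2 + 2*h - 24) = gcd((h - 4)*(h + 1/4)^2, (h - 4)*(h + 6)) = h - 4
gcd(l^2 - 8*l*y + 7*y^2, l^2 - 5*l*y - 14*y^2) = -l + 7*y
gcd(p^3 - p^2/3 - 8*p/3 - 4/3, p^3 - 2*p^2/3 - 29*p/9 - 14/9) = p^2 + 5*p/3 + 2/3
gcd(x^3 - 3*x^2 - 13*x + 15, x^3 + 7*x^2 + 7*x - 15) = x^2 + 2*x - 3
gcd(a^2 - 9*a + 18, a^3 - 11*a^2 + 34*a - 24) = a - 6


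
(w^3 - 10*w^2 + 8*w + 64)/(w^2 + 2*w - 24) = (w^2 - 6*w - 16)/(w + 6)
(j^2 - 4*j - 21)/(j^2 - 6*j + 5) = (j^2 - 4*j - 21)/(j^2 - 6*j + 5)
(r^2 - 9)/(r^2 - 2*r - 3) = (r + 3)/(r + 1)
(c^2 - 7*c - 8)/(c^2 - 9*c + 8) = (c + 1)/(c - 1)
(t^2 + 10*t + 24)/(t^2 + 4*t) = (t + 6)/t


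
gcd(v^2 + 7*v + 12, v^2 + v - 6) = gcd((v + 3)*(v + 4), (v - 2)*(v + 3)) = v + 3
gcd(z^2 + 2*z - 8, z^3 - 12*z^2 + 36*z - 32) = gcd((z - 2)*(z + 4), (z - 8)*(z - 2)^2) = z - 2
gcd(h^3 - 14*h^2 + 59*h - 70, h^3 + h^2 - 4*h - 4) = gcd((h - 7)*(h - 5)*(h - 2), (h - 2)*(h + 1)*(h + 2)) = h - 2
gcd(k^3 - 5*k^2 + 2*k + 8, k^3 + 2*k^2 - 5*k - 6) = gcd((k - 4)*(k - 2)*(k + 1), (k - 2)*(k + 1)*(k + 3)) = k^2 - k - 2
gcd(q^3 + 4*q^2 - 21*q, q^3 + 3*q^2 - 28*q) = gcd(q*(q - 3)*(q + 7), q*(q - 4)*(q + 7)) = q^2 + 7*q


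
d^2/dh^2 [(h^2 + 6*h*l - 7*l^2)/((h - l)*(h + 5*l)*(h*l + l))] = 2*(h^3 + 21*h^2*l + 105*h*l^2 + 6*h*l + 175*l^3 + 10*l^2 + 2*l)/(l*(h^6 + 15*h^5*l + 3*h^5 + 75*h^4*l^2 + 45*h^4*l + 3*h^4 + 125*h^3*l^3 + 225*h^3*l^2 + 45*h^3*l + h^3 + 375*h^2*l^3 + 225*h^2*l^2 + 15*h^2*l + 375*h*l^3 + 75*h*l^2 + 125*l^3))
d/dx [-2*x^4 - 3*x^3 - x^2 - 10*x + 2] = -8*x^3 - 9*x^2 - 2*x - 10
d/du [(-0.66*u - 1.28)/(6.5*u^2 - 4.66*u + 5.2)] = (4.29*u^2 + 16.64*u - 9.3968)/(42.25*u^4 - 60.58*u^3 + 89.3156*u^2 - 48.464*u + 27.04)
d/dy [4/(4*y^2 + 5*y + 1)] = 4*(-8*y - 5)/(4*y^2 + 5*y + 1)^2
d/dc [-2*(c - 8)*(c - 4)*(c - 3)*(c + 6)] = -8*c^3 + 54*c^2 + 88*c - 624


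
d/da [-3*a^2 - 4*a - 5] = -6*a - 4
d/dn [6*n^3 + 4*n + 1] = 18*n^2 + 4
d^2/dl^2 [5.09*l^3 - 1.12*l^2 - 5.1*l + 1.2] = 30.54*l - 2.24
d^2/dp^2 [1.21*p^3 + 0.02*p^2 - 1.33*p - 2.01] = 7.26*p + 0.04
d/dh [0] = 0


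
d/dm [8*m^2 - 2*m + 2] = 16*m - 2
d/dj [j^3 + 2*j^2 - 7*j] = 3*j^2 + 4*j - 7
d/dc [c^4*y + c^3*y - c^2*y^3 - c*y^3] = y*(4*c^3 + 3*c^2 - 2*c*y^2 - y^2)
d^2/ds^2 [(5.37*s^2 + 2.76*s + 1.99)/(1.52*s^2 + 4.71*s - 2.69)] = (-64.1364*s^3 + 159.327312*s^2 + 153.191376*s + 252.219704)/(3.511808*s^6 + 32.645952*s^5 + 82.514568*s^4 - 11.062377*s^3 - 146.029071*s^2 + 102.246093*s - 19.465109)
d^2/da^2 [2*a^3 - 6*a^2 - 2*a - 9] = 12*a - 12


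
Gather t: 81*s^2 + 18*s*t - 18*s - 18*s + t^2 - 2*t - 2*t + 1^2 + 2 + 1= 81*s^2 - 36*s + t^2 + t*(18*s - 4) + 4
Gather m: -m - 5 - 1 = -m - 6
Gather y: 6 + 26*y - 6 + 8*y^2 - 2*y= 8*y^2 + 24*y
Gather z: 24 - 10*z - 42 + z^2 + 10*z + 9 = z^2 - 9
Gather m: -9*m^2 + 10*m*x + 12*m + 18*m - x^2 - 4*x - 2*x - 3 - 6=-9*m^2 + m*(10*x + 30) - x^2 - 6*x - 9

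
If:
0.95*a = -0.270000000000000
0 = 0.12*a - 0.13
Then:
No Solution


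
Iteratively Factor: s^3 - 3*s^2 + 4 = (s - 2)*(s^2 - s - 2) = (s - 2)*(s + 1)*(s - 2)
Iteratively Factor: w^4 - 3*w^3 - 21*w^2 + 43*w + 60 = (w - 3)*(w^3 - 21*w - 20) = (w - 3)*(w + 4)*(w^2 - 4*w - 5) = (w - 3)*(w + 1)*(w + 4)*(w - 5)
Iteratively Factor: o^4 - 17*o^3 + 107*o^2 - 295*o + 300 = (o - 5)*(o^3 - 12*o^2 + 47*o - 60) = (o - 5)^2*(o^2 - 7*o + 12) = (o - 5)^2*(o - 4)*(o - 3)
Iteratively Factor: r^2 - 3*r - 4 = (r - 4)*(r + 1)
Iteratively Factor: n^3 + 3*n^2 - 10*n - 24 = (n - 3)*(n^2 + 6*n + 8) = (n - 3)*(n + 4)*(n + 2)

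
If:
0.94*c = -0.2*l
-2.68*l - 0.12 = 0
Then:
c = 0.01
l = -0.04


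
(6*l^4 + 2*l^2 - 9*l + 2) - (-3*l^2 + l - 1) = 6*l^4 + 5*l^2 - 10*l + 3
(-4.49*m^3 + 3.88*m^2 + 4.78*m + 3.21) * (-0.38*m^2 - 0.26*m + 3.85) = 1.7062*m^5 - 0.307*m^4 - 20.1117*m^3 + 12.4754*m^2 + 17.5684*m + 12.3585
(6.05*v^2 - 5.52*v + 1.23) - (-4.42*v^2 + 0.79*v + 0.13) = 10.47*v^2 - 6.31*v + 1.1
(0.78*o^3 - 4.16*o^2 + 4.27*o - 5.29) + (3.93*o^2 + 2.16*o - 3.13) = 0.78*o^3 - 0.23*o^2 + 6.43*o - 8.42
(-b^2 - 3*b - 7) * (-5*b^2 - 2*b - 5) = 5*b^4 + 17*b^3 + 46*b^2 + 29*b + 35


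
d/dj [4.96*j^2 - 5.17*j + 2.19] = 9.92*j - 5.17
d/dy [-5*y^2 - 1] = -10*y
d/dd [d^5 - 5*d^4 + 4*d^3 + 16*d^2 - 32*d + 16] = 5*d^4 - 20*d^3 + 12*d^2 + 32*d - 32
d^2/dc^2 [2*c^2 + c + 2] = 4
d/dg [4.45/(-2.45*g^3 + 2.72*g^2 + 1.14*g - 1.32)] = (32.7075*g^2 - 24.208*g - 5.073)/(2.45*g^3 - 2.72*g^2 - 1.14*g + 1.32)^2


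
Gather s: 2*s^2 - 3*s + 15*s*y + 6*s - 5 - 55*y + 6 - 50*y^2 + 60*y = 2*s^2 + s*(15*y + 3) - 50*y^2 + 5*y + 1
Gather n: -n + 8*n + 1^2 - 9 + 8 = 7*n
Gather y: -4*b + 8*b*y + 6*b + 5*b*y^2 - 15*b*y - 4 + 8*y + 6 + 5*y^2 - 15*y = 2*b + y^2*(5*b + 5) + y*(-7*b - 7) + 2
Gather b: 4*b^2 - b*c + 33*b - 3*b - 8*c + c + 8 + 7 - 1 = 4*b^2 + b*(30 - c) - 7*c + 14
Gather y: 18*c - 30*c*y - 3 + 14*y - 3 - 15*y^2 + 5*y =18*c - 15*y^2 + y*(19 - 30*c) - 6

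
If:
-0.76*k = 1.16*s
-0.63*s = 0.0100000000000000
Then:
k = 0.02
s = -0.02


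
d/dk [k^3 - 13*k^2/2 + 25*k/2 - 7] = 3*k^2 - 13*k + 25/2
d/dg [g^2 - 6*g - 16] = 2*g - 6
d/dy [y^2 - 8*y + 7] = 2*y - 8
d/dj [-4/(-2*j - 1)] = -8/(2*j + 1)^2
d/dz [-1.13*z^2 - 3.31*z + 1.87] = -2.26*z - 3.31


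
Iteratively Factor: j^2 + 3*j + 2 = (j + 2)*(j + 1)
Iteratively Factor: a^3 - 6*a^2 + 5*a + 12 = (a + 1)*(a^2 - 7*a + 12) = (a - 4)*(a + 1)*(a - 3)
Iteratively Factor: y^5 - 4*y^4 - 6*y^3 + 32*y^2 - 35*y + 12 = (y - 1)*(y^4 - 3*y^3 - 9*y^2 + 23*y - 12) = (y - 1)^2*(y^3 - 2*y^2 - 11*y + 12) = (y - 1)^2*(y + 3)*(y^2 - 5*y + 4) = (y - 1)^3*(y + 3)*(y - 4)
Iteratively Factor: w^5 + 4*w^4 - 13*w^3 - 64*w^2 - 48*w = (w + 3)*(w^4 + w^3 - 16*w^2 - 16*w) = w*(w + 3)*(w^3 + w^2 - 16*w - 16) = w*(w + 1)*(w + 3)*(w^2 - 16) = w*(w + 1)*(w + 3)*(w + 4)*(w - 4)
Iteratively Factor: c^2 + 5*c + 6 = (c + 3)*(c + 2)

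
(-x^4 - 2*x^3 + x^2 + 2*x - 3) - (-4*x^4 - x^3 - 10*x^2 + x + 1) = 3*x^4 - x^3 + 11*x^2 + x - 4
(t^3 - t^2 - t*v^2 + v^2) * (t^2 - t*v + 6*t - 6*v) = t^5 - t^4*v + 5*t^4 - t^3*v^2 - 5*t^3*v - 6*t^3 + t^2*v^3 - 5*t^2*v^2 + 6*t^2*v + 5*t*v^3 + 6*t*v^2 - 6*v^3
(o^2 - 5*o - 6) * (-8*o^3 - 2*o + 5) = -8*o^5 + 40*o^4 + 46*o^3 + 15*o^2 - 13*o - 30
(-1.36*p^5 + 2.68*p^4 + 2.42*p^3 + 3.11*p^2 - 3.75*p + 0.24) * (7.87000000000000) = -10.7032*p^5 + 21.0916*p^4 + 19.0454*p^3 + 24.4757*p^2 - 29.5125*p + 1.8888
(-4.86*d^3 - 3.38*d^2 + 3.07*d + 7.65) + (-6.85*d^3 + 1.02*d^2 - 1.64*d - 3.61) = -11.71*d^3 - 2.36*d^2 + 1.43*d + 4.04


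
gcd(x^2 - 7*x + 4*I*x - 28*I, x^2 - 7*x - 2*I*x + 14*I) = x - 7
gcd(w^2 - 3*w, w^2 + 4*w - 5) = 1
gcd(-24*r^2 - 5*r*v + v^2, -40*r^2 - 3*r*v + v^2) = 8*r - v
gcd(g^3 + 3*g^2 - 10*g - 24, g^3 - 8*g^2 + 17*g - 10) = 1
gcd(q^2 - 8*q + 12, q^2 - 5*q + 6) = q - 2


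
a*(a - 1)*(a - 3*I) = a^3 - a^2 - 3*I*a^2 + 3*I*a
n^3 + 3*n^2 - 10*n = n*(n - 2)*(n + 5)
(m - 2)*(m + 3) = m^2 + m - 6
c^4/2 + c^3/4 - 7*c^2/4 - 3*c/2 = c*(c/2 + 1/2)*(c - 2)*(c + 3/2)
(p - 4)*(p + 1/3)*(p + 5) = p^3 + 4*p^2/3 - 59*p/3 - 20/3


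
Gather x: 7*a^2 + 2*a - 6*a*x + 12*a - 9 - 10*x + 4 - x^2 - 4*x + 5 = 7*a^2 + 14*a - x^2 + x*(-6*a - 14)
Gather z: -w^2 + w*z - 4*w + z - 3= -w^2 - 4*w + z*(w + 1) - 3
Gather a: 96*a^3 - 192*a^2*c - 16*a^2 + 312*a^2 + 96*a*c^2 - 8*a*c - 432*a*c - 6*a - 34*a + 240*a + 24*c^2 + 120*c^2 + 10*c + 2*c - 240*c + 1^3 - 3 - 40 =96*a^3 + a^2*(296 - 192*c) + a*(96*c^2 - 440*c + 200) + 144*c^2 - 228*c - 42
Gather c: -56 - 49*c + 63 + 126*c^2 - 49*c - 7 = 126*c^2 - 98*c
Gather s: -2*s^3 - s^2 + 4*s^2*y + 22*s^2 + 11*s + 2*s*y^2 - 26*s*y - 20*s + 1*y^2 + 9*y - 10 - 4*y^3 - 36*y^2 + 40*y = -2*s^3 + s^2*(4*y + 21) + s*(2*y^2 - 26*y - 9) - 4*y^3 - 35*y^2 + 49*y - 10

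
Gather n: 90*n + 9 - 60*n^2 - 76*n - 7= -60*n^2 + 14*n + 2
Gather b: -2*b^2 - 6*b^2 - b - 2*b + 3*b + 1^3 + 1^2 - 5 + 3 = -8*b^2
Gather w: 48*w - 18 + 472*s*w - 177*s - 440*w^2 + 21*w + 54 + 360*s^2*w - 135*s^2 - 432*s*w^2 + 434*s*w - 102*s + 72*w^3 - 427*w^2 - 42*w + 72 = -135*s^2 - 279*s + 72*w^3 + w^2*(-432*s - 867) + w*(360*s^2 + 906*s + 27) + 108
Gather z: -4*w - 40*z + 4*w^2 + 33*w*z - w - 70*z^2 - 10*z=4*w^2 - 5*w - 70*z^2 + z*(33*w - 50)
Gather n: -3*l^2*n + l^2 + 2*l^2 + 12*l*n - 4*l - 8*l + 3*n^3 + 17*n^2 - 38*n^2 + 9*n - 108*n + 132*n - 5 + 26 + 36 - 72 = 3*l^2 - 12*l + 3*n^3 - 21*n^2 + n*(-3*l^2 + 12*l + 33) - 15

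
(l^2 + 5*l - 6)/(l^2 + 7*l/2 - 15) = 2*(l - 1)/(2*l - 5)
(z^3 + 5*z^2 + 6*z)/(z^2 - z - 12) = z*(z + 2)/(z - 4)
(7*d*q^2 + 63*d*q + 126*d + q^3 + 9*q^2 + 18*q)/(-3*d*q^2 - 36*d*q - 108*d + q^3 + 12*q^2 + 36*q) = (7*d*q + 21*d + q^2 + 3*q)/(-3*d*q - 18*d + q^2 + 6*q)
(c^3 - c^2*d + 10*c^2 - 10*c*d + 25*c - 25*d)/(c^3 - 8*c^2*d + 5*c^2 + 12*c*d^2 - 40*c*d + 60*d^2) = (c^2 - c*d + 5*c - 5*d)/(c^2 - 8*c*d + 12*d^2)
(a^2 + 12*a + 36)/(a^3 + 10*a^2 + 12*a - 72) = 1/(a - 2)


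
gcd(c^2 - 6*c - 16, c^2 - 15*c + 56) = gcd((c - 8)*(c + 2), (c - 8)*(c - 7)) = c - 8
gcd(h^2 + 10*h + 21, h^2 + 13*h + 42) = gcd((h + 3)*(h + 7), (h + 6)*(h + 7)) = h + 7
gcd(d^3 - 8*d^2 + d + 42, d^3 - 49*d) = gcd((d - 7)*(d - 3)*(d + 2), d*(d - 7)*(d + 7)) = d - 7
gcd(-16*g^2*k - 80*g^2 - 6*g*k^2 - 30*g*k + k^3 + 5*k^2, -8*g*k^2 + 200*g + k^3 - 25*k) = 8*g*k + 40*g - k^2 - 5*k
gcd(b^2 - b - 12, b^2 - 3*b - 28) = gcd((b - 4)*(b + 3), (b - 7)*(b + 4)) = 1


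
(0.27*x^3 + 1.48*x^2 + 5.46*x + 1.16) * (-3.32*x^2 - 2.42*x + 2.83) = -0.8964*x^5 - 5.567*x^4 - 20.9447*x^3 - 12.876*x^2 + 12.6446*x + 3.2828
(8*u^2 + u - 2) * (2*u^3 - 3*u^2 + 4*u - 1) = 16*u^5 - 22*u^4 + 25*u^3 + 2*u^2 - 9*u + 2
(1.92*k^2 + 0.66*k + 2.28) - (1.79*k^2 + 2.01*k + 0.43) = 0.13*k^2 - 1.35*k + 1.85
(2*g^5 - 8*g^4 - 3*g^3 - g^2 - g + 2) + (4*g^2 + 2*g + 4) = 2*g^5 - 8*g^4 - 3*g^3 + 3*g^2 + g + 6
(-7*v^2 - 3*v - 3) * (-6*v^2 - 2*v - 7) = 42*v^4 + 32*v^3 + 73*v^2 + 27*v + 21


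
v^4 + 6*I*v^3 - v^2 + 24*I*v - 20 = (v - 2*I)*(v + I)*(v + 2*I)*(v + 5*I)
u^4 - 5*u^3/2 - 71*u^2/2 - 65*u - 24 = (u - 8)*(u + 1/2)*(u + 2)*(u + 3)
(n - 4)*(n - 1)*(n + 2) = n^3 - 3*n^2 - 6*n + 8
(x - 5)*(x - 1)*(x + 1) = x^3 - 5*x^2 - x + 5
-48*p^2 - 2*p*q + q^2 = (-8*p + q)*(6*p + q)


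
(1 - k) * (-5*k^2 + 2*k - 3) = 5*k^3 - 7*k^2 + 5*k - 3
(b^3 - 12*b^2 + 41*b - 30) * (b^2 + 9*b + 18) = b^5 - 3*b^4 - 49*b^3 + 123*b^2 + 468*b - 540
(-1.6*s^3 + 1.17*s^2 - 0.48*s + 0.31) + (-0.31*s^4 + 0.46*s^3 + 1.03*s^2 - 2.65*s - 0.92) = -0.31*s^4 - 1.14*s^3 + 2.2*s^2 - 3.13*s - 0.61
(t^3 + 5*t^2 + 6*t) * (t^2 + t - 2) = t^5 + 6*t^4 + 9*t^3 - 4*t^2 - 12*t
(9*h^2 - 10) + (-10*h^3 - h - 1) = -10*h^3 + 9*h^2 - h - 11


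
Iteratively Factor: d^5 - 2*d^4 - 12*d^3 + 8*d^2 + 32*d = (d + 2)*(d^4 - 4*d^3 - 4*d^2 + 16*d) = (d - 2)*(d + 2)*(d^3 - 2*d^2 - 8*d) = d*(d - 2)*(d + 2)*(d^2 - 2*d - 8) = d*(d - 4)*(d - 2)*(d + 2)*(d + 2)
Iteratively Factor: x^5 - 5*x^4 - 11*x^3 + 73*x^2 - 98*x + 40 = (x - 1)*(x^4 - 4*x^3 - 15*x^2 + 58*x - 40) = (x - 1)^2*(x^3 - 3*x^2 - 18*x + 40) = (x - 2)*(x - 1)^2*(x^2 - x - 20) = (x - 2)*(x - 1)^2*(x + 4)*(x - 5)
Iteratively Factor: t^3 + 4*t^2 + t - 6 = (t + 2)*(t^2 + 2*t - 3) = (t - 1)*(t + 2)*(t + 3)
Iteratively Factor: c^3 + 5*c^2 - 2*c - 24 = (c + 3)*(c^2 + 2*c - 8) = (c + 3)*(c + 4)*(c - 2)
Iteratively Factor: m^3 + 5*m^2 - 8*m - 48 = (m + 4)*(m^2 + m - 12) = (m - 3)*(m + 4)*(m + 4)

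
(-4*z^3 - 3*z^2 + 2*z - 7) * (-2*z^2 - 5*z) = 8*z^5 + 26*z^4 + 11*z^3 + 4*z^2 + 35*z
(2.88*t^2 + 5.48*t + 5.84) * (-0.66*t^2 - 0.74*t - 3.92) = -1.9008*t^4 - 5.748*t^3 - 19.1992*t^2 - 25.8032*t - 22.8928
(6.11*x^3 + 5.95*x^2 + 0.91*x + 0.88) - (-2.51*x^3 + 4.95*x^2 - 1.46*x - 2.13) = 8.62*x^3 + 1.0*x^2 + 2.37*x + 3.01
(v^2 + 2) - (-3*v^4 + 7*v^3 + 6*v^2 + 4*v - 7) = 3*v^4 - 7*v^3 - 5*v^2 - 4*v + 9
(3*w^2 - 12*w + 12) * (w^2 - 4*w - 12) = 3*w^4 - 24*w^3 + 24*w^2 + 96*w - 144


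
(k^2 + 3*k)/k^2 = (k + 3)/k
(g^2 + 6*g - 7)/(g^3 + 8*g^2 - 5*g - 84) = (g - 1)/(g^2 + g - 12)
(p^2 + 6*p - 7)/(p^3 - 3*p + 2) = (p + 7)/(p^2 + p - 2)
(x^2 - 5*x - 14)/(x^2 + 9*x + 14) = (x - 7)/(x + 7)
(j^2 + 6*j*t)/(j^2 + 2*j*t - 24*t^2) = j/(j - 4*t)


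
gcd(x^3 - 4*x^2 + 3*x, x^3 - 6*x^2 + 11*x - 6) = x^2 - 4*x + 3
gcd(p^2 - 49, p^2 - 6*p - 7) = p - 7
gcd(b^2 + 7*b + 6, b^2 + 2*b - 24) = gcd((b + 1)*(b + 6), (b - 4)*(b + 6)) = b + 6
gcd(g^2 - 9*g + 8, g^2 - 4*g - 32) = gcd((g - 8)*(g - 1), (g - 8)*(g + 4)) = g - 8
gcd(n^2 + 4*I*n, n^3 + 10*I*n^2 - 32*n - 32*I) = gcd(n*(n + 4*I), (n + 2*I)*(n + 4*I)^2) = n + 4*I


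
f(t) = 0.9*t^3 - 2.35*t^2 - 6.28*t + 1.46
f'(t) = 2.7*t^2 - 4.7*t - 6.28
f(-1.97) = -2.17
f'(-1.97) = 13.46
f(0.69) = -3.70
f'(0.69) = -8.24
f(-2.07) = -3.59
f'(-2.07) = 15.02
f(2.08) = -13.67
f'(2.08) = -4.37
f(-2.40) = -9.45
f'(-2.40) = 20.55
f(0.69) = -3.70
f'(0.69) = -8.24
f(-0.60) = 4.19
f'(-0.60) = -2.49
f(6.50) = 108.52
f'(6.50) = 77.24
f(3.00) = -14.23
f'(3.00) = 3.92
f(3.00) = -14.23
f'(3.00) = 3.92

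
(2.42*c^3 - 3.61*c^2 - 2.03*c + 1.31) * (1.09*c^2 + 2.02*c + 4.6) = 2.6378*c^5 + 0.9535*c^4 + 1.6271*c^3 - 19.2787*c^2 - 6.6918*c + 6.026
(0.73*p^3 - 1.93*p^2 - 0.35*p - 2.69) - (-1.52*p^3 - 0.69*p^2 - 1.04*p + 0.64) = 2.25*p^3 - 1.24*p^2 + 0.69*p - 3.33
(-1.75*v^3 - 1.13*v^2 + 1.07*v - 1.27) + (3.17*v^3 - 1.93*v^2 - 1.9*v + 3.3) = 1.42*v^3 - 3.06*v^2 - 0.83*v + 2.03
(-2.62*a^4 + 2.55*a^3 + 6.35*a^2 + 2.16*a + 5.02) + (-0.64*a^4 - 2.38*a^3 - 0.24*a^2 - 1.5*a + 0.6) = -3.26*a^4 + 0.17*a^3 + 6.11*a^2 + 0.66*a + 5.62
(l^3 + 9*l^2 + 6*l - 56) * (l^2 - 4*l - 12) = l^5 + 5*l^4 - 42*l^3 - 188*l^2 + 152*l + 672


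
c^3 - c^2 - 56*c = c*(c - 8)*(c + 7)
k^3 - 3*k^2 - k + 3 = (k - 3)*(k - 1)*(k + 1)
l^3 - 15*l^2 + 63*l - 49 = (l - 7)^2*(l - 1)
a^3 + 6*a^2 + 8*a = a*(a + 2)*(a + 4)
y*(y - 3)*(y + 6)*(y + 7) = y^4 + 10*y^3 + 3*y^2 - 126*y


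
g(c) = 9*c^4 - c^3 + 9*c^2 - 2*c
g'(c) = 36*c^3 - 3*c^2 + 18*c - 2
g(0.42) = 0.95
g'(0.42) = 7.70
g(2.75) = 556.49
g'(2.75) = 773.50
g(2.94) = 718.91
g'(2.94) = 939.83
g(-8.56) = 49624.99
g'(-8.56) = -22955.89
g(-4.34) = 3452.97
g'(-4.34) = -3079.50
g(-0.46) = 3.32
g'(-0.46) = -14.42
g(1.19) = 26.73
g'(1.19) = 75.84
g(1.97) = 158.90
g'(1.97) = 297.05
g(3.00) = 777.00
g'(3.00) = 997.00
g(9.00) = 59031.00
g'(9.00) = 26161.00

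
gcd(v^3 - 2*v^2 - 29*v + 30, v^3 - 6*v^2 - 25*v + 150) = v^2 - v - 30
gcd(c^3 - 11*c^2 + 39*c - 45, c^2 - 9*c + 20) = c - 5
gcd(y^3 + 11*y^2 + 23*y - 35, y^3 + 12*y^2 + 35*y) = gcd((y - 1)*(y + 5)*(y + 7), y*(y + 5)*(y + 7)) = y^2 + 12*y + 35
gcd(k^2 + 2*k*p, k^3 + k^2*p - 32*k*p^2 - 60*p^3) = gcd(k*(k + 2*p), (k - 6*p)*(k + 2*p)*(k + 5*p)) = k + 2*p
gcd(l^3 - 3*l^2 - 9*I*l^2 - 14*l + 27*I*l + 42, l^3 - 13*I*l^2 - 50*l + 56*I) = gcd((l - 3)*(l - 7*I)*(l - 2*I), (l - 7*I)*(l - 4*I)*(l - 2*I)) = l^2 - 9*I*l - 14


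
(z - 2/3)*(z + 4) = z^2 + 10*z/3 - 8/3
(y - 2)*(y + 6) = y^2 + 4*y - 12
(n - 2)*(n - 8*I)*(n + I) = n^3 - 2*n^2 - 7*I*n^2 + 8*n + 14*I*n - 16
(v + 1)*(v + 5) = v^2 + 6*v + 5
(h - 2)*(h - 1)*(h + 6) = h^3 + 3*h^2 - 16*h + 12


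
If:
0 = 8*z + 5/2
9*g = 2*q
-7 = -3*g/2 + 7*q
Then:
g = -7/30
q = -21/20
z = -5/16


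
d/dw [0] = 0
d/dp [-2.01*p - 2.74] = -2.01000000000000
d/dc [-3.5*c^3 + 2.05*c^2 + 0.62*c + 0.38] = -10.5*c^2 + 4.1*c + 0.62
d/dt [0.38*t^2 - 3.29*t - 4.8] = 0.76*t - 3.29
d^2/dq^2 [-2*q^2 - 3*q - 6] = -4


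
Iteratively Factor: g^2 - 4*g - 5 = (g + 1)*(g - 5)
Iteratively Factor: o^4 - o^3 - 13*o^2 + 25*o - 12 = (o - 3)*(o^3 + 2*o^2 - 7*o + 4) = (o - 3)*(o - 1)*(o^2 + 3*o - 4) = (o - 3)*(o - 1)*(o + 4)*(o - 1)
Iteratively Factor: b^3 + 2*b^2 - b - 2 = (b + 1)*(b^2 + b - 2) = (b - 1)*(b + 1)*(b + 2)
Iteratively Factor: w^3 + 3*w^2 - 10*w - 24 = (w - 3)*(w^2 + 6*w + 8) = (w - 3)*(w + 4)*(w + 2)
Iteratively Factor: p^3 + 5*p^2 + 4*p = (p)*(p^2 + 5*p + 4) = p*(p + 1)*(p + 4)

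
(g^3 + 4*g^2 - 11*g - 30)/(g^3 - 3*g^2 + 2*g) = (g^3 + 4*g^2 - 11*g - 30)/(g*(g^2 - 3*g + 2))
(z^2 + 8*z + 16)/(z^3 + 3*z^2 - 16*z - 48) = (z + 4)/(z^2 - z - 12)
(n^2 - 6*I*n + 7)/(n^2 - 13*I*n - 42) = (n + I)/(n - 6*I)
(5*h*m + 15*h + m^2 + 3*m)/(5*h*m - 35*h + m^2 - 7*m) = (m + 3)/(m - 7)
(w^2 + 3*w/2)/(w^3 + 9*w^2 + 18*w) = (w + 3/2)/(w^2 + 9*w + 18)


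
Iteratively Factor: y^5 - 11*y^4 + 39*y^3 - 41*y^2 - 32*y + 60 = (y - 5)*(y^4 - 6*y^3 + 9*y^2 + 4*y - 12) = (y - 5)*(y - 2)*(y^3 - 4*y^2 + y + 6) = (y - 5)*(y - 2)^2*(y^2 - 2*y - 3) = (y - 5)*(y - 2)^2*(y + 1)*(y - 3)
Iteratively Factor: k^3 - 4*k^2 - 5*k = (k)*(k^2 - 4*k - 5) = k*(k - 5)*(k + 1)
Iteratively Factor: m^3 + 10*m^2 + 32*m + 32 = (m + 2)*(m^2 + 8*m + 16) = (m + 2)*(m + 4)*(m + 4)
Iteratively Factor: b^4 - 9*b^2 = (b)*(b^3 - 9*b) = b*(b + 3)*(b^2 - 3*b) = b^2*(b + 3)*(b - 3)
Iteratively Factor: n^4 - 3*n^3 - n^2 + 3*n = (n - 3)*(n^3 - n) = n*(n - 3)*(n^2 - 1) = n*(n - 3)*(n - 1)*(n + 1)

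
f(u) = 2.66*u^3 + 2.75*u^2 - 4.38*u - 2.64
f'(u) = 7.98*u^2 + 5.5*u - 4.38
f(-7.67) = -1007.50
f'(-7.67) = 422.89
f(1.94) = 18.63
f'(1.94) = 36.32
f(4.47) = 270.31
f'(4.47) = 179.65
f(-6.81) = -685.36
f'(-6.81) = 328.25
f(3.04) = 84.19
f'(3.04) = 86.09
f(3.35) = 113.55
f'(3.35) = 103.60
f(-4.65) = -190.26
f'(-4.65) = 142.59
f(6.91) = 976.04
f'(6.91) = 414.65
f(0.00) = -2.64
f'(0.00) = -4.38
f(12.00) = 4937.28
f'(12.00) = 1210.74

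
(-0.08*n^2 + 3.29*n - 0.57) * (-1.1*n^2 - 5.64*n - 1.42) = 0.088*n^4 - 3.1678*n^3 - 17.815*n^2 - 1.457*n + 0.8094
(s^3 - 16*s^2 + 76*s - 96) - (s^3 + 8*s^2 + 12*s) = -24*s^2 + 64*s - 96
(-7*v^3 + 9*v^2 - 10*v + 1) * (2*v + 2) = -14*v^4 + 4*v^3 - 2*v^2 - 18*v + 2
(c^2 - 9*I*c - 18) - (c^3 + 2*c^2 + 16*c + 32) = -c^3 - c^2 - 16*c - 9*I*c - 50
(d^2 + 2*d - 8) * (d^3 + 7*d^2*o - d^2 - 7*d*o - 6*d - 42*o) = d^5 + 7*d^4*o + d^4 + 7*d^3*o - 16*d^3 - 112*d^2*o - 4*d^2 - 28*d*o + 48*d + 336*o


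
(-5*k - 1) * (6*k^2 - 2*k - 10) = -30*k^3 + 4*k^2 + 52*k + 10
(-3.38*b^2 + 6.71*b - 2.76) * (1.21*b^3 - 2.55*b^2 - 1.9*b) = -4.0898*b^5 + 16.7381*b^4 - 14.0281*b^3 - 5.711*b^2 + 5.244*b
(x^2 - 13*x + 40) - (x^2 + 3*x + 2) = 38 - 16*x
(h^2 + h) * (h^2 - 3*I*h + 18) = h^4 + h^3 - 3*I*h^3 + 18*h^2 - 3*I*h^2 + 18*h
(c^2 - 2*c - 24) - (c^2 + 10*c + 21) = -12*c - 45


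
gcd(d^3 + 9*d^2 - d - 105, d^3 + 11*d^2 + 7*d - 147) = d^2 + 4*d - 21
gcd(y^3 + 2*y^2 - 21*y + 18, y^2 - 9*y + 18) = y - 3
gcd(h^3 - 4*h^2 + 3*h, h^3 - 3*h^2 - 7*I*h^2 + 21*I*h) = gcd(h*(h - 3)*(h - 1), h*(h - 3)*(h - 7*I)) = h^2 - 3*h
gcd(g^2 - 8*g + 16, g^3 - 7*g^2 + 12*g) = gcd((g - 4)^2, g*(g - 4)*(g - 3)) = g - 4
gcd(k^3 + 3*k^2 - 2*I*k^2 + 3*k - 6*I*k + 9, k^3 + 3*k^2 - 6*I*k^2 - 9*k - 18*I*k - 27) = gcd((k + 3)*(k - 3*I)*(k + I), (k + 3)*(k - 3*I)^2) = k^2 + k*(3 - 3*I) - 9*I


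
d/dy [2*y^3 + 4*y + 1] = 6*y^2 + 4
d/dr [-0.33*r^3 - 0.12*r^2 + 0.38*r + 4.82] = -0.99*r^2 - 0.24*r + 0.38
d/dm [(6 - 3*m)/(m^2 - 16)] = 3*(-m^2 + 2*m*(m - 2) + 16)/(m^2 - 16)^2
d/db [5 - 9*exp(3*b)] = -27*exp(3*b)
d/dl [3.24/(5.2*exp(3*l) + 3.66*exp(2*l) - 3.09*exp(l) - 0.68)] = (-50.544*exp(2*l) - 23.7168*exp(l) + 10.0116)*exp(l)/(5.2*exp(3*l) + 3.66*exp(2*l) - 3.09*exp(l) - 0.68)^2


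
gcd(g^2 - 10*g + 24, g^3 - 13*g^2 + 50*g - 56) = g - 4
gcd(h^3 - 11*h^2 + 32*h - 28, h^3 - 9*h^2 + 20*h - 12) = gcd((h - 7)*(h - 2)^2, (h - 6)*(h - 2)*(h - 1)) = h - 2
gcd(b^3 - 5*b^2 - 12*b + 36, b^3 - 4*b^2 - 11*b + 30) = b^2 + b - 6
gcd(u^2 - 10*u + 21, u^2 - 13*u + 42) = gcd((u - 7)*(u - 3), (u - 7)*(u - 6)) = u - 7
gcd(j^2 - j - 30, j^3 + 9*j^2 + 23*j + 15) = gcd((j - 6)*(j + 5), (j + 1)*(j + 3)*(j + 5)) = j + 5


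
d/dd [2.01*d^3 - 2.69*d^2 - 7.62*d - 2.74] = 6.03*d^2 - 5.38*d - 7.62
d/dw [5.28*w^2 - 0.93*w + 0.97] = 10.56*w - 0.93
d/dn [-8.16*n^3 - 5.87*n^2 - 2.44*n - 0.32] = -24.48*n^2 - 11.74*n - 2.44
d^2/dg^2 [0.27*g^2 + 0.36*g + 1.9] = 0.540000000000000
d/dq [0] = 0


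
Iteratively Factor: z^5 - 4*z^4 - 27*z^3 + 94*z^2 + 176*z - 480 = (z - 2)*(z^4 - 2*z^3 - 31*z^2 + 32*z + 240) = (z - 4)*(z - 2)*(z^3 + 2*z^2 - 23*z - 60) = (z - 5)*(z - 4)*(z - 2)*(z^2 + 7*z + 12) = (z - 5)*(z - 4)*(z - 2)*(z + 3)*(z + 4)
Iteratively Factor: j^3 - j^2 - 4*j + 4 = (j + 2)*(j^2 - 3*j + 2) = (j - 1)*(j + 2)*(j - 2)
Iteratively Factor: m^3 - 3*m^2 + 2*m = (m)*(m^2 - 3*m + 2) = m*(m - 1)*(m - 2)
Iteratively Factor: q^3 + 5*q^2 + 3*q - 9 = (q + 3)*(q^2 + 2*q - 3) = (q - 1)*(q + 3)*(q + 3)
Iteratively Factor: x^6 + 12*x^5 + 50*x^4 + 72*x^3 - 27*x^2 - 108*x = (x + 3)*(x^5 + 9*x^4 + 23*x^3 + 3*x^2 - 36*x) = x*(x + 3)*(x^4 + 9*x^3 + 23*x^2 + 3*x - 36) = x*(x - 1)*(x + 3)*(x^3 + 10*x^2 + 33*x + 36) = x*(x - 1)*(x + 3)^2*(x^2 + 7*x + 12) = x*(x - 1)*(x + 3)^3*(x + 4)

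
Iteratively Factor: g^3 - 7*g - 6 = (g + 2)*(g^2 - 2*g - 3) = (g + 1)*(g + 2)*(g - 3)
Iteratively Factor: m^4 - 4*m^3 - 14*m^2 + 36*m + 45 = (m - 5)*(m^3 + m^2 - 9*m - 9) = (m - 5)*(m + 1)*(m^2 - 9) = (m - 5)*(m - 3)*(m + 1)*(m + 3)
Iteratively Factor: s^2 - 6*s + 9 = (s - 3)*(s - 3)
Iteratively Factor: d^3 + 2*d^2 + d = (d + 1)*(d^2 + d) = (d + 1)^2*(d)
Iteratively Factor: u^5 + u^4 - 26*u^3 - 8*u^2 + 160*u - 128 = (u + 4)*(u^4 - 3*u^3 - 14*u^2 + 48*u - 32) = (u - 1)*(u + 4)*(u^3 - 2*u^2 - 16*u + 32) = (u - 1)*(u + 4)^2*(u^2 - 6*u + 8) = (u - 4)*(u - 1)*(u + 4)^2*(u - 2)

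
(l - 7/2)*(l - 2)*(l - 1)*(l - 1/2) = l^4 - 7*l^3 + 63*l^2/4 - 53*l/4 + 7/2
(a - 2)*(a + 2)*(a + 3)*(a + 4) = a^4 + 7*a^3 + 8*a^2 - 28*a - 48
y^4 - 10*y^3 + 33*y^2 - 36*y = y*(y - 4)*(y - 3)^2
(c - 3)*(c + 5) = c^2 + 2*c - 15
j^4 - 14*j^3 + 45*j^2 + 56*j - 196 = (j - 7)^2*(j - 2)*(j + 2)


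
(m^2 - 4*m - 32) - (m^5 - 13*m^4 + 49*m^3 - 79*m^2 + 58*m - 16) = -m^5 + 13*m^4 - 49*m^3 + 80*m^2 - 62*m - 16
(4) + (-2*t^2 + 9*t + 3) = -2*t^2 + 9*t + 7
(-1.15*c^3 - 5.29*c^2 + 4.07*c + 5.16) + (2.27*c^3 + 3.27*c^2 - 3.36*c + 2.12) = 1.12*c^3 - 2.02*c^2 + 0.71*c + 7.28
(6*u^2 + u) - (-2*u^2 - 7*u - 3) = 8*u^2 + 8*u + 3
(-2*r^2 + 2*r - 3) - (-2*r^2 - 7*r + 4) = 9*r - 7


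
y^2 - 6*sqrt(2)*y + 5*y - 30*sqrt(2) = (y + 5)*(y - 6*sqrt(2))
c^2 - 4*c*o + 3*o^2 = (c - 3*o)*(c - o)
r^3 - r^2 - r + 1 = (r - 1)^2*(r + 1)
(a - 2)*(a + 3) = a^2 + a - 6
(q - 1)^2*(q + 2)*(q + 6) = q^4 + 6*q^3 - 3*q^2 - 16*q + 12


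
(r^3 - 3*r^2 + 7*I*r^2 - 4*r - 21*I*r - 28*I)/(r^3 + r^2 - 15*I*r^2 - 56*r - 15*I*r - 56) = (r^2 + r*(-4 + 7*I) - 28*I)/(r^2 - 15*I*r - 56)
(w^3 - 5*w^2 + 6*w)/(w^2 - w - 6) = w*(w - 2)/(w + 2)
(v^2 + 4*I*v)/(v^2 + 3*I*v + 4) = v/(v - I)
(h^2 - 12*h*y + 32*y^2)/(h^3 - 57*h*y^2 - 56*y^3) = (h - 4*y)/(h^2 + 8*h*y + 7*y^2)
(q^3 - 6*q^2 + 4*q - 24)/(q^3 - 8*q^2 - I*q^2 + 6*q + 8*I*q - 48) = (q^2 - 2*q*(3 + I) + 12*I)/(q^2 - q*(8 + 3*I) + 24*I)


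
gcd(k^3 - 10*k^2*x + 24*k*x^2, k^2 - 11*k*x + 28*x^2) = -k + 4*x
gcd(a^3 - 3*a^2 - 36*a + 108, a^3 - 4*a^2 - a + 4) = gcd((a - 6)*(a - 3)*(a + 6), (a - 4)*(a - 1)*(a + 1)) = 1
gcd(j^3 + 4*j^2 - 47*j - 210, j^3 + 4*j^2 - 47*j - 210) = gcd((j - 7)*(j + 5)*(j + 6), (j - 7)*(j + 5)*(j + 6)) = j^3 + 4*j^2 - 47*j - 210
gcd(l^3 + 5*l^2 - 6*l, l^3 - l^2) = l^2 - l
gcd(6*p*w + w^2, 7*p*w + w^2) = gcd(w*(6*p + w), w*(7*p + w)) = w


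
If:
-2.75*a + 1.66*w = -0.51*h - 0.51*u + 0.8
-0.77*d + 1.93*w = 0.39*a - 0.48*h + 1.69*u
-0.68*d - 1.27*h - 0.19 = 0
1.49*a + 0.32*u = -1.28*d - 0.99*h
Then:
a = 1.9010580775056*w - 0.772947103533057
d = 2.26177151492627 - 5.50470643447765*w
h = 2.94740187042898*w - 1.36063356704713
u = 4.04849952788551*w - 1.23859101082719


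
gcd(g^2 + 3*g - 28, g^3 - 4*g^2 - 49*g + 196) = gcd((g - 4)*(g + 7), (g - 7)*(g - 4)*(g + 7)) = g^2 + 3*g - 28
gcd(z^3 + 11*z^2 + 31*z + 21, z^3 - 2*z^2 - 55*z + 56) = z + 7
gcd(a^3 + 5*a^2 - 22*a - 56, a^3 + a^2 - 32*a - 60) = a + 2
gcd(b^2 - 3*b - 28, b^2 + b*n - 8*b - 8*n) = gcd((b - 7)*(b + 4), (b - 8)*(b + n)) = 1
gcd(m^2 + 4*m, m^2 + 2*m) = m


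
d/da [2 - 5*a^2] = -10*a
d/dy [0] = 0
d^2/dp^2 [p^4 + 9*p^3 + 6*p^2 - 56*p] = 12*p^2 + 54*p + 12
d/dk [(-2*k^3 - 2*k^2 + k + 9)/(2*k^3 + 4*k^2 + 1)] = (-4*k^4 - 4*k^3 - 64*k^2 - 76*k + 1)/(4*k^6 + 16*k^5 + 16*k^4 + 4*k^3 + 8*k^2 + 1)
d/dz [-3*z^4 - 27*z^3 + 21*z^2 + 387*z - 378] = -12*z^3 - 81*z^2 + 42*z + 387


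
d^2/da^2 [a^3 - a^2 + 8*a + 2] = 6*a - 2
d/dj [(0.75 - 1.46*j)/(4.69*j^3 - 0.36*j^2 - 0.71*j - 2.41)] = (13.6948*j^3 - 11.0781*j^2 + 0.54*j + 4.0511)/(21.9961*j^6 - 3.3768*j^5 - 6.5302*j^4 - 22.0946*j^3 + 2.2393*j^2 + 3.4222*j + 5.8081)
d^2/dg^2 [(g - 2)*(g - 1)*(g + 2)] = 6*g - 2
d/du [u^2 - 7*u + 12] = 2*u - 7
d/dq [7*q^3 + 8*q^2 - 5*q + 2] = 21*q^2 + 16*q - 5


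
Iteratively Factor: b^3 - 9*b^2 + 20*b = (b - 4)*(b^2 - 5*b) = (b - 5)*(b - 4)*(b)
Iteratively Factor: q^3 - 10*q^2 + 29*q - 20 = (q - 4)*(q^2 - 6*q + 5) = (q - 4)*(q - 1)*(q - 5)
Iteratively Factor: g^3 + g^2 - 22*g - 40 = (g + 2)*(g^2 - g - 20) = (g + 2)*(g + 4)*(g - 5)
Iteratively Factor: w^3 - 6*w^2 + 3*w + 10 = (w - 5)*(w^2 - w - 2) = (w - 5)*(w - 2)*(w + 1)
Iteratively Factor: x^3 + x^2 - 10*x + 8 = (x - 2)*(x^2 + 3*x - 4) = (x - 2)*(x - 1)*(x + 4)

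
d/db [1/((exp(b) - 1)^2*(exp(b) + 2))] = 3*(exp(b) + 1)*exp(b)/((1 - exp(b))^3*(exp(b) + 2)^2)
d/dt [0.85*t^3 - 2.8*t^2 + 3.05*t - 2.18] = 2.55*t^2 - 5.6*t + 3.05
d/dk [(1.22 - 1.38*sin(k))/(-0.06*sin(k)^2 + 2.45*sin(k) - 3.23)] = (-0.0828*sin(k)^2 + 0.1464*sin(k) + 1.4684)*cos(k)/(0.0036*sin(k)^4 - 0.294*sin(k)^3 + 6.3901*sin(k)^2 - 15.827*sin(k) + 10.4329)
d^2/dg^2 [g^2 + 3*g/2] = 2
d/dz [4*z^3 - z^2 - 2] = 2*z*(6*z - 1)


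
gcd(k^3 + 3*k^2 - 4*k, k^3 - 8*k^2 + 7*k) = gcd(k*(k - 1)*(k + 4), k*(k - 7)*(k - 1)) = k^2 - k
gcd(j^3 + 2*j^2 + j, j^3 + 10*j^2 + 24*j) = j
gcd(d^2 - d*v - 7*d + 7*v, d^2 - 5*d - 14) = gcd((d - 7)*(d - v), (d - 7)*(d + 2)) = d - 7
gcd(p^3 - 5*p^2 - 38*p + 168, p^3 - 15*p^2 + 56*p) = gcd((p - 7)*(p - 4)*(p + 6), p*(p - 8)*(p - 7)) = p - 7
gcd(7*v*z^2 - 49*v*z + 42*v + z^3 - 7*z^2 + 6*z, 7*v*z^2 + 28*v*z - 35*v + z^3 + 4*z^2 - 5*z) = 7*v*z - 7*v + z^2 - z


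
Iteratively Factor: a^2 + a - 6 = (a + 3)*(a - 2)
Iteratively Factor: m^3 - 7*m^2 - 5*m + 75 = (m - 5)*(m^2 - 2*m - 15) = (m - 5)^2*(m + 3)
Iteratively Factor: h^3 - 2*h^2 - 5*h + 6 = (h + 2)*(h^2 - 4*h + 3) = (h - 3)*(h + 2)*(h - 1)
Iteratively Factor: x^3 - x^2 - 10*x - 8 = (x + 2)*(x^2 - 3*x - 4) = (x + 1)*(x + 2)*(x - 4)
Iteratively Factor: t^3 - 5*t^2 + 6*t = (t - 2)*(t^2 - 3*t) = t*(t - 2)*(t - 3)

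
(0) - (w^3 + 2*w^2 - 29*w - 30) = -w^3 - 2*w^2 + 29*w + 30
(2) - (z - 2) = 4 - z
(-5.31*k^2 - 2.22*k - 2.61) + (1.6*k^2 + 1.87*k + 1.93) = -3.71*k^2 - 0.35*k - 0.68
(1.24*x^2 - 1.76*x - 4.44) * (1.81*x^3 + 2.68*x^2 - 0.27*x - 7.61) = 2.2444*x^5 + 0.1376*x^4 - 13.088*x^3 - 20.8604*x^2 + 14.5924*x + 33.7884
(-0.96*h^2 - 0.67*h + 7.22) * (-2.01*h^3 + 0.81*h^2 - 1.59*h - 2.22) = 1.9296*h^5 + 0.5691*h^4 - 13.5285*h^3 + 9.0447*h^2 - 9.9924*h - 16.0284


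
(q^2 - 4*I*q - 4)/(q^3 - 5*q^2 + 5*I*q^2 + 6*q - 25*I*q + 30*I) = (q^2 - 4*I*q - 4)/(q^3 + 5*q^2*(-1 + I) + q*(6 - 25*I) + 30*I)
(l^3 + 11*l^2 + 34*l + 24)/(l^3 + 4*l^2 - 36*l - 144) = (l + 1)/(l - 6)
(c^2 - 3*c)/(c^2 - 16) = c*(c - 3)/(c^2 - 16)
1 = 1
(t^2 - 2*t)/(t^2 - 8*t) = (t - 2)/(t - 8)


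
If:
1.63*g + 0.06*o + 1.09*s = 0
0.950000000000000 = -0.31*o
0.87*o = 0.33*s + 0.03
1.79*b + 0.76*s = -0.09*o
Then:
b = 3.62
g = 5.58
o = -3.06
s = -8.17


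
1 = 1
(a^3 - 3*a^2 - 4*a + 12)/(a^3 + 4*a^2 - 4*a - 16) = (a - 3)/(a + 4)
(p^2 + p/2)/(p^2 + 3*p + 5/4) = 2*p/(2*p + 5)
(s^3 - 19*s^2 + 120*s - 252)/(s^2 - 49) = (s^2 - 12*s + 36)/(s + 7)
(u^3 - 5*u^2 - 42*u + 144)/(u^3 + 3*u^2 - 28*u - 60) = (u^2 - 11*u + 24)/(u^2 - 3*u - 10)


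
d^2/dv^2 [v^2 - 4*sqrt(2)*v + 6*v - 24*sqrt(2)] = 2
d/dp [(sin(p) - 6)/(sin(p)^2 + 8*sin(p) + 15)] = (12*sin(p) + cos(p)^2 + 62)*cos(p)/(sin(p)^2 + 8*sin(p) + 15)^2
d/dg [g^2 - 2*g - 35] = 2*g - 2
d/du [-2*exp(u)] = -2*exp(u)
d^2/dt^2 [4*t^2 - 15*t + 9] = 8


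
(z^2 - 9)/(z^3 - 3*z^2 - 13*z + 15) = (z - 3)/(z^2 - 6*z + 5)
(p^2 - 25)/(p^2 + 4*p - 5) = (p - 5)/(p - 1)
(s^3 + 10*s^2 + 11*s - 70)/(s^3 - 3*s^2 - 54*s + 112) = (s + 5)/(s - 8)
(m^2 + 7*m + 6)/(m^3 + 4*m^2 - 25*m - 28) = (m + 6)/(m^2 + 3*m - 28)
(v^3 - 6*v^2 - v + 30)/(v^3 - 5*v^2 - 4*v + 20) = (v - 3)/(v - 2)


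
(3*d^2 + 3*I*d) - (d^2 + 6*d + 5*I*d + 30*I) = 2*d^2 - 6*d - 2*I*d - 30*I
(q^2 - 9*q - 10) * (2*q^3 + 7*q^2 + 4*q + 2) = 2*q^5 - 11*q^4 - 79*q^3 - 104*q^2 - 58*q - 20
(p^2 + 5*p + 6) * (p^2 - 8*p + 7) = p^4 - 3*p^3 - 27*p^2 - 13*p + 42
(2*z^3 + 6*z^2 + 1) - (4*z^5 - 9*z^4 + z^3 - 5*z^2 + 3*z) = -4*z^5 + 9*z^4 + z^3 + 11*z^2 - 3*z + 1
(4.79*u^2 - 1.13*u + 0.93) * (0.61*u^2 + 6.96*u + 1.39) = 2.9219*u^4 + 32.6491*u^3 - 0.639399999999999*u^2 + 4.9021*u + 1.2927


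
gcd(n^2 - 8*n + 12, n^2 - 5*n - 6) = n - 6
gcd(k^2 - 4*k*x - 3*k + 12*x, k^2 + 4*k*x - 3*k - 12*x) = k - 3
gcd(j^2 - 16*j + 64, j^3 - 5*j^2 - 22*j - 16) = j - 8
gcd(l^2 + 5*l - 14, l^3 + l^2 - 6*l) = l - 2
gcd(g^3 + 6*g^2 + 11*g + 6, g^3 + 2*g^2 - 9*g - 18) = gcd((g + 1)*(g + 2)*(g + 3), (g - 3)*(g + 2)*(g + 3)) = g^2 + 5*g + 6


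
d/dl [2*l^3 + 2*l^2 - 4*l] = 6*l^2 + 4*l - 4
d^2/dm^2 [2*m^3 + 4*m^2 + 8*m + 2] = 12*m + 8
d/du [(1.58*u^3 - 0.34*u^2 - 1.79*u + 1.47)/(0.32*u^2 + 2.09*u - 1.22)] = (0.5056*u^4 + 6.6044*u^3 - 5.9206*u^2 - 0.1112*u - 0.8885)/(0.1024*u^4 + 1.3376*u^3 + 3.5873*u^2 - 5.0996*u + 1.4884)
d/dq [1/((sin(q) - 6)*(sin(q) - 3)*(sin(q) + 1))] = (-3*sin(q)^2 + 16*sin(q) - 9)*cos(q)/((sin(q) - 6)^2*(sin(q) - 3)^2*(sin(q) + 1)^2)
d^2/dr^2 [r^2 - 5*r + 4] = 2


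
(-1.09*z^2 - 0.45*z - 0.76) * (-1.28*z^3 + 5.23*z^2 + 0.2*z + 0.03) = 1.3952*z^5 - 5.1247*z^4 - 1.5987*z^3 - 4.0975*z^2 - 0.1655*z - 0.0228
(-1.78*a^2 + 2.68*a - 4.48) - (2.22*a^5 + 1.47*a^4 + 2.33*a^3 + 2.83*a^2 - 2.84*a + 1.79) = -2.22*a^5 - 1.47*a^4 - 2.33*a^3 - 4.61*a^2 + 5.52*a - 6.27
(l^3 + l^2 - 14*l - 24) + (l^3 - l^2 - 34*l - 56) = 2*l^3 - 48*l - 80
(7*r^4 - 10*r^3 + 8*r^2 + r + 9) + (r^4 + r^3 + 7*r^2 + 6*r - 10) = 8*r^4 - 9*r^3 + 15*r^2 + 7*r - 1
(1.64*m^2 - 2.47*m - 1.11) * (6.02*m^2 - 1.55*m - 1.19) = 9.8728*m^4 - 17.4114*m^3 - 4.8053*m^2 + 4.6598*m + 1.3209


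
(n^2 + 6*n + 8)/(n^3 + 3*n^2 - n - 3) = (n^2 + 6*n + 8)/(n^3 + 3*n^2 - n - 3)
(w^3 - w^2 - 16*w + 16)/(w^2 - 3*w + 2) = (w^2 - 16)/(w - 2)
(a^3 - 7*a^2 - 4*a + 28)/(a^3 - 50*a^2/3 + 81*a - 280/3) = 3*(a^2 - 4)/(3*a^2 - 29*a + 40)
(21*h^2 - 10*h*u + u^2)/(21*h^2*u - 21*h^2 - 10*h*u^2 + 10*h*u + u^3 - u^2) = 1/(u - 1)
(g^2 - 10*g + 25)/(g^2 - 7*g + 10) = (g - 5)/(g - 2)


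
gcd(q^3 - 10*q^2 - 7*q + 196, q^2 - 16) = q + 4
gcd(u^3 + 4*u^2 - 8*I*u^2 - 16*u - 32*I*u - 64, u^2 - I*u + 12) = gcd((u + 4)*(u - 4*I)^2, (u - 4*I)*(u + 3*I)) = u - 4*I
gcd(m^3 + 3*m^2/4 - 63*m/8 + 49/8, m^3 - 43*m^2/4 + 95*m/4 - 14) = m^2 - 11*m/4 + 7/4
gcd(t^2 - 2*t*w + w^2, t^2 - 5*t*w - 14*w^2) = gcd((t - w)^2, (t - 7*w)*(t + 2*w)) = 1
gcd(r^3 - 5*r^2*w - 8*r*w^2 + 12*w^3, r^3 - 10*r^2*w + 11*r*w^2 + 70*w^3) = r + 2*w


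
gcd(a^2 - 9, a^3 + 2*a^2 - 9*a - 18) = a^2 - 9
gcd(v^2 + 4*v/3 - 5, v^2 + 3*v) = v + 3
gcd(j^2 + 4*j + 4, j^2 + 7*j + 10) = j + 2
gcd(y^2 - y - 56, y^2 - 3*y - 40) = y - 8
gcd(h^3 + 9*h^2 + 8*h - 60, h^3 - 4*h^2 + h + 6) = h - 2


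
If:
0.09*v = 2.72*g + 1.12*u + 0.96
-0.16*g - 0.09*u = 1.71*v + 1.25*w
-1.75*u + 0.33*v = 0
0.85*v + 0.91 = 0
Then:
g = -0.31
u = -0.20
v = -1.07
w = 1.52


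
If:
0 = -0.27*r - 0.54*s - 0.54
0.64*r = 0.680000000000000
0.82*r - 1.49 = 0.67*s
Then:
No Solution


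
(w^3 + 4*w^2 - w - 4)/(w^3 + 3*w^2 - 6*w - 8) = (w - 1)/(w - 2)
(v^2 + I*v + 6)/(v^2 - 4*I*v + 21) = (v - 2*I)/(v - 7*I)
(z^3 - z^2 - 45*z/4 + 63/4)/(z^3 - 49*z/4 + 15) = (2*z^2 + z - 21)/(2*z^2 + 3*z - 20)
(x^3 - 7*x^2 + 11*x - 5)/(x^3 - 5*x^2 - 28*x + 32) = (x^2 - 6*x + 5)/(x^2 - 4*x - 32)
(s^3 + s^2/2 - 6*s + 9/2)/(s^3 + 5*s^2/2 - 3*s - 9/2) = (s - 1)/(s + 1)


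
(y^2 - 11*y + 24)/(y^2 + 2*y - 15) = (y - 8)/(y + 5)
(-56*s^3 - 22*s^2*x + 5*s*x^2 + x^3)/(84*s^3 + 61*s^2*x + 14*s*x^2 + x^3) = (-8*s^2 - 2*s*x + x^2)/(12*s^2 + 7*s*x + x^2)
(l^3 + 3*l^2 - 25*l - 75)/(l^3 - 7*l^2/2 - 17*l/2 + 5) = 2*(l^2 + 8*l + 15)/(2*l^2 + 3*l - 2)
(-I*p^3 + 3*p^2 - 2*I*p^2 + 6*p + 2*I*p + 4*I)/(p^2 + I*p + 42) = (-I*p^3 + p^2*(3 - 2*I) + 2*p*(3 + I) + 4*I)/(p^2 + I*p + 42)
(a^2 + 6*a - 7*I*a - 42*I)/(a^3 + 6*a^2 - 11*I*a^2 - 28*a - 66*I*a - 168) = 1/(a - 4*I)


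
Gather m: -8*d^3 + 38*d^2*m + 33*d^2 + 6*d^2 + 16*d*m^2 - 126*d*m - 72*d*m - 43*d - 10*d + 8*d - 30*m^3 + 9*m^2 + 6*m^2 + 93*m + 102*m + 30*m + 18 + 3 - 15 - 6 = -8*d^3 + 39*d^2 - 45*d - 30*m^3 + m^2*(16*d + 15) + m*(38*d^2 - 198*d + 225)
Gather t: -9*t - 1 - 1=-9*t - 2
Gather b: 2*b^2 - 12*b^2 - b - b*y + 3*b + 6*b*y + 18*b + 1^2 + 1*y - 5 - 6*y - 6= -10*b^2 + b*(5*y + 20) - 5*y - 10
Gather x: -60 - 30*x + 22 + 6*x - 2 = -24*x - 40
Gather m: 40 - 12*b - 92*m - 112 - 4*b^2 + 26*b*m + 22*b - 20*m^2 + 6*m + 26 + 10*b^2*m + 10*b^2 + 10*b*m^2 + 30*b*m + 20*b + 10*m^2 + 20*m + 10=6*b^2 + 30*b + m^2*(10*b - 10) + m*(10*b^2 + 56*b - 66) - 36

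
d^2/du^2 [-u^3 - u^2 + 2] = -6*u - 2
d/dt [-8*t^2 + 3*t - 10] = 3 - 16*t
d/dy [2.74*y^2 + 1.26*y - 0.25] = 5.48*y + 1.26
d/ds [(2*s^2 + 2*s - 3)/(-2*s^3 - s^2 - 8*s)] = 2*(2*s^4 + 4*s^3 - 16*s^2 - 3*s - 12)/(s^2*(4*s^4 + 4*s^3 + 33*s^2 + 16*s + 64))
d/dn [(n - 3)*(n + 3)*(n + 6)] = 3*n^2 + 12*n - 9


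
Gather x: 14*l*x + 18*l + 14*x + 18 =18*l + x*(14*l + 14) + 18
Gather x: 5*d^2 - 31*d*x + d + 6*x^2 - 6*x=5*d^2 + d + 6*x^2 + x*(-31*d - 6)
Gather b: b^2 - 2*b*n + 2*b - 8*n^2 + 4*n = b^2 + b*(2 - 2*n) - 8*n^2 + 4*n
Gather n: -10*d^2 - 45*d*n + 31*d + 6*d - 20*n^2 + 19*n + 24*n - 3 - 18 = -10*d^2 + 37*d - 20*n^2 + n*(43 - 45*d) - 21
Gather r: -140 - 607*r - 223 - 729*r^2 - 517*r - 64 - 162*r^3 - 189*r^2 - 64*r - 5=-162*r^3 - 918*r^2 - 1188*r - 432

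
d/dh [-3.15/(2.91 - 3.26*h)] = -10.269/(3.26*h - 2.91)^2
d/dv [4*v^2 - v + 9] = 8*v - 1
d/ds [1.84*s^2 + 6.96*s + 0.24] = 3.68*s + 6.96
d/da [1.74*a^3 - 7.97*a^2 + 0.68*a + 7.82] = 5.22*a^2 - 15.94*a + 0.68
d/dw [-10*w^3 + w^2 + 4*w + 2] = -30*w^2 + 2*w + 4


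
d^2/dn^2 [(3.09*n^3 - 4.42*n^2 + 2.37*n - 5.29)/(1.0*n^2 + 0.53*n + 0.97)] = (5.166562*n^3 + 3.51581400000001*n^2 - 13.171314*n - 3.463712)/(1.0*n^6 + 1.59*n^5 + 3.7527*n^4 + 3.233477*n^3 + 3.640119*n^2 + 1.496031*n + 0.912673)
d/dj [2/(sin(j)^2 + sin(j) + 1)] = -2*(2*sin(j) + 1)*cos(j)/(sin(j)^2 + sin(j) + 1)^2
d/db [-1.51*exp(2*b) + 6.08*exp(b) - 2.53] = (6.08 - 3.02*exp(b))*exp(b)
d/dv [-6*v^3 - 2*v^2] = 2*v*(-9*v - 2)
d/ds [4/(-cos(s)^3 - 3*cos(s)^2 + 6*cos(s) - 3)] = 12*(sin(s)^2 - 2*cos(s) + 1)*sin(s)/(cos(s)^3 + 3*cos(s)^2 - 6*cos(s) + 3)^2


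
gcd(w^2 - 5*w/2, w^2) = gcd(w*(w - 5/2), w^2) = w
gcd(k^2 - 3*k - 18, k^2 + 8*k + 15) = k + 3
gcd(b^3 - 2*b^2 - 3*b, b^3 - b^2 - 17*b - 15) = b + 1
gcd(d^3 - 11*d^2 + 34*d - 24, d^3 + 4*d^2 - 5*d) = d - 1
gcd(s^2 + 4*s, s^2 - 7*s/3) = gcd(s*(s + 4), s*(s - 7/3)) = s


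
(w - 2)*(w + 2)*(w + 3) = w^3 + 3*w^2 - 4*w - 12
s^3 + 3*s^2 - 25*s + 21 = (s - 3)*(s - 1)*(s + 7)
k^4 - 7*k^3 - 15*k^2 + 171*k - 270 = (k - 6)*(k - 3)^2*(k + 5)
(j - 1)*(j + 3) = j^2 + 2*j - 3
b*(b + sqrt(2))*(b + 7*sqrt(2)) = b^3 + 8*sqrt(2)*b^2 + 14*b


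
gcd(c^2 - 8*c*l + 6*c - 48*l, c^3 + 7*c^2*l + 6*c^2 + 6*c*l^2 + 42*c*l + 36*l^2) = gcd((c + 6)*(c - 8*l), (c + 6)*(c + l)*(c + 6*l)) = c + 6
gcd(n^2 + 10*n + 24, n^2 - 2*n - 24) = n + 4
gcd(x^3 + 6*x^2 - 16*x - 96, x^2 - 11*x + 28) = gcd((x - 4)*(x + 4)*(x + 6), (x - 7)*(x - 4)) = x - 4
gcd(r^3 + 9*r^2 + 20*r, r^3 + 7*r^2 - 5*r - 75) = r + 5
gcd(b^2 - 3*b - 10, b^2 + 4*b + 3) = 1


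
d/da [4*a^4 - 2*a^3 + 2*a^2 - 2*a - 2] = 16*a^3 - 6*a^2 + 4*a - 2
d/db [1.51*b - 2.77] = 1.51000000000000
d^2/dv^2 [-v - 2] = 0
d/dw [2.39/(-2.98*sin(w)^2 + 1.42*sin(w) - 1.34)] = (14.2444*sin(w) - 3.3938)*cos(w)/(2.98*sin(w)^2 - 1.42*sin(w) + 1.34)^2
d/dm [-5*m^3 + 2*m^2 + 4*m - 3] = -15*m^2 + 4*m + 4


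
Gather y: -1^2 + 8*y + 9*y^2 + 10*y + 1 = 9*y^2 + 18*y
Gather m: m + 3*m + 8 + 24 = 4*m + 32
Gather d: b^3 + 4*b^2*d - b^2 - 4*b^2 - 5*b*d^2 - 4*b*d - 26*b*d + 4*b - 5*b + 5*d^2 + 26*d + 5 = b^3 - 5*b^2 - b + d^2*(5 - 5*b) + d*(4*b^2 - 30*b + 26) + 5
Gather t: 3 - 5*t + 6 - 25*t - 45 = -30*t - 36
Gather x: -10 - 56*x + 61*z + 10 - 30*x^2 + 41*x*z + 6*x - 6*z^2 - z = -30*x^2 + x*(41*z - 50) - 6*z^2 + 60*z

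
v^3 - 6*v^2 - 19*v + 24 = (v - 8)*(v - 1)*(v + 3)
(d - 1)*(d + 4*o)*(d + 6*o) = d^3 + 10*d^2*o - d^2 + 24*d*o^2 - 10*d*o - 24*o^2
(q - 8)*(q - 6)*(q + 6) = q^3 - 8*q^2 - 36*q + 288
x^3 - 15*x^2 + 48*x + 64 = (x - 8)^2*(x + 1)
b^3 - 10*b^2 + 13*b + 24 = (b - 8)*(b - 3)*(b + 1)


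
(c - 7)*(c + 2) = c^2 - 5*c - 14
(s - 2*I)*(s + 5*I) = s^2 + 3*I*s + 10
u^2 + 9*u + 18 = (u + 3)*(u + 6)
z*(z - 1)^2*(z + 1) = z^4 - z^3 - z^2 + z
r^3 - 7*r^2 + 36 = (r - 6)*(r - 3)*(r + 2)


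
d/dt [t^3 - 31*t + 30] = 3*t^2 - 31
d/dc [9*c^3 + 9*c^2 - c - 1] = 27*c^2 + 18*c - 1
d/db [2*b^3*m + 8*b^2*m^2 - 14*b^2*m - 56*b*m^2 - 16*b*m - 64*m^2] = 2*m*(3*b^2 + 8*b*m - 14*b - 28*m - 8)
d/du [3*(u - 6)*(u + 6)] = 6*u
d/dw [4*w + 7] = 4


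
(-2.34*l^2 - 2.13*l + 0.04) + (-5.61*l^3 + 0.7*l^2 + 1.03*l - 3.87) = -5.61*l^3 - 1.64*l^2 - 1.1*l - 3.83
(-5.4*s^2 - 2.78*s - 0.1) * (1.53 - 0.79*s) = 4.266*s^3 - 6.0658*s^2 - 4.1744*s - 0.153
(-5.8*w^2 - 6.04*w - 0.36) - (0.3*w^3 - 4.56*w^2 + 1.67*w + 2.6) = -0.3*w^3 - 1.24*w^2 - 7.71*w - 2.96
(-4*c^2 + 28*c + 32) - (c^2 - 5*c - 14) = -5*c^2 + 33*c + 46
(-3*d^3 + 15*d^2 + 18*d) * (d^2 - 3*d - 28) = -3*d^5 + 24*d^4 + 57*d^3 - 474*d^2 - 504*d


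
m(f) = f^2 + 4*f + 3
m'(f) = 2*f + 4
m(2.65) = 20.62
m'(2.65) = 9.30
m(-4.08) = 3.33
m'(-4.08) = -4.16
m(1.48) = 11.11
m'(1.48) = 6.96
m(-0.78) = 0.49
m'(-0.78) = 2.44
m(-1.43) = -0.68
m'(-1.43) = 1.14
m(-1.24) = -0.42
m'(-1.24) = 1.52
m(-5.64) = 12.25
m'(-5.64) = -7.28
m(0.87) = 7.24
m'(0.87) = 5.74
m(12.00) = 195.00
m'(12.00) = 28.00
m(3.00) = 24.00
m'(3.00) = 10.00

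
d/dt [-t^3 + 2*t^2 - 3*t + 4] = -3*t^2 + 4*t - 3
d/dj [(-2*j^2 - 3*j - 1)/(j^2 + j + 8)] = (j^2 - 30*j - 23)/(j^4 + 2*j^3 + 17*j^2 + 16*j + 64)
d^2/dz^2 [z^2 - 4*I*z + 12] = 2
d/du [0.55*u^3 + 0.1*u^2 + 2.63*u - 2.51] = 1.65*u^2 + 0.2*u + 2.63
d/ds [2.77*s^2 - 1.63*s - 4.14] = 5.54*s - 1.63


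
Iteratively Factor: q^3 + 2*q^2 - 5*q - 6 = (q + 3)*(q^2 - q - 2) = (q + 1)*(q + 3)*(q - 2)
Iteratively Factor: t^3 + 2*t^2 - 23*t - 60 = (t + 3)*(t^2 - t - 20) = (t - 5)*(t + 3)*(t + 4)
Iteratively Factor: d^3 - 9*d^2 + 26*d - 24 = (d - 2)*(d^2 - 7*d + 12) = (d - 3)*(d - 2)*(d - 4)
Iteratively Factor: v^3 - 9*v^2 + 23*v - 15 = (v - 1)*(v^2 - 8*v + 15) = (v - 5)*(v - 1)*(v - 3)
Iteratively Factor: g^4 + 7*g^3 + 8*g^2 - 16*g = (g)*(g^3 + 7*g^2 + 8*g - 16) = g*(g - 1)*(g^2 + 8*g + 16) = g*(g - 1)*(g + 4)*(g + 4)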